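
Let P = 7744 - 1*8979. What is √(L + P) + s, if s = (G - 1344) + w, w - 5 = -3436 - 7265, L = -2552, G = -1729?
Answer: -13769 + I*√3787 ≈ -13769.0 + 61.539*I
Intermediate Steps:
w = -10696 (w = 5 + (-3436 - 7265) = 5 - 10701 = -10696)
s = -13769 (s = (-1729 - 1344) - 10696 = -3073 - 10696 = -13769)
P = -1235 (P = 7744 - 8979 = -1235)
√(L + P) + s = √(-2552 - 1235) - 13769 = √(-3787) - 13769 = I*√3787 - 13769 = -13769 + I*√3787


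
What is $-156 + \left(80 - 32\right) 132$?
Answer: $6180$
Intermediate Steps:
$-156 + \left(80 - 32\right) 132 = -156 + 48 \cdot 132 = -156 + 6336 = 6180$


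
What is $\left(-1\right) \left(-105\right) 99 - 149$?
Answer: $10246$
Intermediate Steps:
$\left(-1\right) \left(-105\right) 99 - 149 = 105 \cdot 99 - 149 = 10395 - 149 = 10246$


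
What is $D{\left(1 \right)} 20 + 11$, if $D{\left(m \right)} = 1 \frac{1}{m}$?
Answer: $31$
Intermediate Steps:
$D{\left(m \right)} = \frac{1}{m}$
$D{\left(1 \right)} 20 + 11 = 1^{-1} \cdot 20 + 11 = 1 \cdot 20 + 11 = 20 + 11 = 31$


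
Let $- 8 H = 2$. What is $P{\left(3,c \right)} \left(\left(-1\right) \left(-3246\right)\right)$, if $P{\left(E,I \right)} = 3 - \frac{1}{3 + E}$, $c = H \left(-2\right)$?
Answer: $9197$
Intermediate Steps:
$H = - \frac{1}{4}$ ($H = \left(- \frac{1}{8}\right) 2 = - \frac{1}{4} \approx -0.25$)
$c = \frac{1}{2}$ ($c = \left(- \frac{1}{4}\right) \left(-2\right) = \frac{1}{2} \approx 0.5$)
$P{\left(3,c \right)} \left(\left(-1\right) \left(-3246\right)\right) = \frac{8 + 3 \cdot 3}{3 + 3} \left(\left(-1\right) \left(-3246\right)\right) = \frac{8 + 9}{6} \cdot 3246 = \frac{1}{6} \cdot 17 \cdot 3246 = \frac{17}{6} \cdot 3246 = 9197$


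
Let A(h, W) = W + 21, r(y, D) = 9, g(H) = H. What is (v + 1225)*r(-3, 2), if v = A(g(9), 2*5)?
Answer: 11304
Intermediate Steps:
A(h, W) = 21 + W
v = 31 (v = 21 + 2*5 = 21 + 10 = 31)
(v + 1225)*r(-3, 2) = (31 + 1225)*9 = 1256*9 = 11304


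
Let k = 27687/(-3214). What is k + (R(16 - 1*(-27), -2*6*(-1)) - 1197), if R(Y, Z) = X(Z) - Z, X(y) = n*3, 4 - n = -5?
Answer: -3826635/3214 ≈ -1190.6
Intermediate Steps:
n = 9 (n = 4 - 1*(-5) = 4 + 5 = 9)
X(y) = 27 (X(y) = 9*3 = 27)
R(Y, Z) = 27 - Z
k = -27687/3214 (k = 27687*(-1/3214) = -27687/3214 ≈ -8.6145)
k + (R(16 - 1*(-27), -2*6*(-1)) - 1197) = -27687/3214 + ((27 - (-2*6)*(-1)) - 1197) = -27687/3214 + ((27 - (-12)*(-1)) - 1197) = -27687/3214 + ((27 - 1*12) - 1197) = -27687/3214 + ((27 - 12) - 1197) = -27687/3214 + (15 - 1197) = -27687/3214 - 1182 = -3826635/3214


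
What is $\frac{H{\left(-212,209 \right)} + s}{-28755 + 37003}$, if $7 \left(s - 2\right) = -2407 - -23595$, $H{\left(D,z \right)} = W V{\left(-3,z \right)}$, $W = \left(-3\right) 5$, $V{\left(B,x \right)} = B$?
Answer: $\frac{21517}{57736} \approx 0.37268$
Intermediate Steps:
$W = -15$
$H{\left(D,z \right)} = 45$ ($H{\left(D,z \right)} = \left(-15\right) \left(-3\right) = 45$)
$s = \frac{21202}{7}$ ($s = 2 + \frac{-2407 - -23595}{7} = 2 + \frac{-2407 + 23595}{7} = 2 + \frac{1}{7} \cdot 21188 = 2 + \frac{21188}{7} = \frac{21202}{7} \approx 3028.9$)
$\frac{H{\left(-212,209 \right)} + s}{-28755 + 37003} = \frac{45 + \frac{21202}{7}}{-28755 + 37003} = \frac{21517}{7 \cdot 8248} = \frac{21517}{7} \cdot \frac{1}{8248} = \frac{21517}{57736}$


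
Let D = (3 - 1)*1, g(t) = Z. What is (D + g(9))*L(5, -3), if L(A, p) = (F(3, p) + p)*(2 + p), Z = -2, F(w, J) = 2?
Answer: 0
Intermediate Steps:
L(A, p) = (2 + p)² (L(A, p) = (2 + p)*(2 + p) = (2 + p)²)
g(t) = -2
D = 2 (D = 2*1 = 2)
(D + g(9))*L(5, -3) = (2 - 2)*(4 + (-3)² + 4*(-3)) = 0*(4 + 9 - 12) = 0*1 = 0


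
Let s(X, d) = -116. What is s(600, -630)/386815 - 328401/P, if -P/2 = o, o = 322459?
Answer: 126955622327/249463956170 ≈ 0.50891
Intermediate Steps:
P = -644918 (P = -2*322459 = -644918)
s(600, -630)/386815 - 328401/P = -116/386815 - 328401/(-644918) = -116*1/386815 - 328401*(-1/644918) = -116/386815 + 328401/644918 = 126955622327/249463956170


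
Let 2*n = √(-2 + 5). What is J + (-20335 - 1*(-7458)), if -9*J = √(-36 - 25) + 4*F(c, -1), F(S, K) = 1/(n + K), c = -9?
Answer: -115877/9 + 8*√3/9 - I*√61/9 ≈ -12874.0 - 0.86781*I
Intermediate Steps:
n = √3/2 (n = √(-2 + 5)/2 = √3/2 ≈ 0.86602)
F(S, K) = 1/(K + √3/2) (F(S, K) = 1/(√3/2 + K) = 1/(K + √3/2))
J = -8/(9*(-2 + √3)) - I*√61/9 (J = -(√(-36 - 25) + 4*(2/(√3 + 2*(-1))))/9 = -(√(-61) + 4*(2/(√3 - 2)))/9 = -(I*√61 + 4*(2/(-2 + √3)))/9 = -(I*√61 + 8/(-2 + √3))/9 = -(8/(-2 + √3) + I*√61)/9 = -8/(9*(-2 + √3)) - I*√61/9 ≈ 3.3174 - 0.86781*I)
J + (-20335 - 1*(-7458)) = (16/9 + 8*√3/9 - I*√61/9) + (-20335 - 1*(-7458)) = (16/9 + 8*√3/9 - I*√61/9) + (-20335 + 7458) = (16/9 + 8*√3/9 - I*√61/9) - 12877 = -115877/9 + 8*√3/9 - I*√61/9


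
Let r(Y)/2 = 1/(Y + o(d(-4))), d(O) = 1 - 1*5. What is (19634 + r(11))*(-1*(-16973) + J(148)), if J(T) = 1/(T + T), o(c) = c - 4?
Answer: 999777791/3 ≈ 3.3326e+8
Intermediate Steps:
d(O) = -4 (d(O) = 1 - 5 = -4)
o(c) = -4 + c
r(Y) = 2/(-8 + Y) (r(Y) = 2/(Y + (-4 - 4)) = 2/(Y - 8) = 2/(-8 + Y))
J(T) = 1/(2*T)
(19634 + r(11))*(-1*(-16973) + J(148)) = (19634 + 2/(-8 + 11))*(-1*(-16973) + (1/2)/148) = (19634 + 2/3)*(16973 + (1/2)*(1/148)) = (19634 + 2*(1/3))*(16973 + 1/296) = (19634 + 2/3)*(5024009/296) = (58904/3)*(5024009/296) = 999777791/3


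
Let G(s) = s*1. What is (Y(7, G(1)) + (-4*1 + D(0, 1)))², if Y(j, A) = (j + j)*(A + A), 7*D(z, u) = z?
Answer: 576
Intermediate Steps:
D(z, u) = z/7
G(s) = s
Y(j, A) = 4*A*j (Y(j, A) = (2*j)*(2*A) = 4*A*j)
(Y(7, G(1)) + (-4*1 + D(0, 1)))² = (4*1*7 + (-4*1 + (⅐)*0))² = (28 + (-4 + 0))² = (28 - 4)² = 24² = 576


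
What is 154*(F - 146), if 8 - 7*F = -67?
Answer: -20834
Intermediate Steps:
F = 75/7 (F = 8/7 - ⅐*(-67) = 8/7 + 67/7 = 75/7 ≈ 10.714)
154*(F - 146) = 154*(75/7 - 146) = 154*(-947/7) = -20834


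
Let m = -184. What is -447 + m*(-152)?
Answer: 27521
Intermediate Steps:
-447 + m*(-152) = -447 - 184*(-152) = -447 + 27968 = 27521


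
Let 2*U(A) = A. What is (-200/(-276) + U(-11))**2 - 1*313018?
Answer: -5960680511/19044 ≈ -3.1300e+5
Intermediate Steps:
U(A) = A/2
(-200/(-276) + U(-11))**2 - 1*313018 = (-200/(-276) + (1/2)*(-11))**2 - 1*313018 = (-200*(-1/276) - 11/2)**2 - 313018 = (50/69 - 11/2)**2 - 313018 = (-659/138)**2 - 313018 = 434281/19044 - 313018 = -5960680511/19044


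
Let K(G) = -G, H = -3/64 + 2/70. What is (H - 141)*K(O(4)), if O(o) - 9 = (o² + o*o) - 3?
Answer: 6001739/1120 ≈ 5358.7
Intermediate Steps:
O(o) = 6 + 2*o² (O(o) = 9 + ((o² + o*o) - 3) = 9 + ((o² + o²) - 3) = 9 + (2*o² - 3) = 9 + (-3 + 2*o²) = 6 + 2*o²)
H = -41/2240 (H = -3*1/64 + 2*(1/70) = -3/64 + 1/35 = -41/2240 ≈ -0.018304)
(H - 141)*K(O(4)) = (-41/2240 - 141)*(-(6 + 2*4²)) = -(-315881)*(6 + 2*16)/2240 = -(-315881)*(6 + 32)/2240 = -(-315881)*38/2240 = -315881/2240*(-38) = 6001739/1120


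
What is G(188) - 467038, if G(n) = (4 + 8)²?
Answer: -466894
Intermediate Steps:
G(n) = 144 (G(n) = 12² = 144)
G(188) - 467038 = 144 - 467038 = -466894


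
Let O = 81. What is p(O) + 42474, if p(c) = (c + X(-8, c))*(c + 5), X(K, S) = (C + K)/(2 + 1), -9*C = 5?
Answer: 1328258/27 ≈ 49195.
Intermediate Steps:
C = -5/9 (C = -1/9*5 = -5/9 ≈ -0.55556)
X(K, S) = -5/27 + K/3 (X(K, S) = (-5/9 + K)/(2 + 1) = (-5/9 + K)/3 = (-5/9 + K)*(1/3) = -5/27 + K/3)
p(c) = (5 + c)*(-77/27 + c) (p(c) = (c + (-5/27 + (1/3)*(-8)))*(c + 5) = (c + (-5/27 - 8/3))*(5 + c) = (c - 77/27)*(5 + c) = (-77/27 + c)*(5 + c) = (5 + c)*(-77/27 + c))
p(O) + 42474 = (-385/27 + 81**2 + (58/27)*81) + 42474 = (-385/27 + 6561 + 174) + 42474 = 181460/27 + 42474 = 1328258/27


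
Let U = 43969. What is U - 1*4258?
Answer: 39711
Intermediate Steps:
U - 1*4258 = 43969 - 1*4258 = 43969 - 4258 = 39711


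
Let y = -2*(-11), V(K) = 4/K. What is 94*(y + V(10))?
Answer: 10528/5 ≈ 2105.6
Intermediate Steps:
y = 22
94*(y + V(10)) = 94*(22 + 4/10) = 94*(22 + 4*(1/10)) = 94*(22 + 2/5) = 94*(112/5) = 10528/5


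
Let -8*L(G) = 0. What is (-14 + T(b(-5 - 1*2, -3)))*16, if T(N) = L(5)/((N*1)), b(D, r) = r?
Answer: -224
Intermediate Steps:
L(G) = 0 (L(G) = -⅛*0 = 0)
T(N) = 0 (T(N) = 0/((N*1)) = 0/N = 0)
(-14 + T(b(-5 - 1*2, -3)))*16 = (-14 + 0)*16 = -14*16 = -224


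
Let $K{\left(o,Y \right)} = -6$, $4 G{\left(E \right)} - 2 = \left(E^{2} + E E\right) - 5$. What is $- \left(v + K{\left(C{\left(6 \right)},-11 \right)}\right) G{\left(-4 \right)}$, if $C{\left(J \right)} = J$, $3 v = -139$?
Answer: $\frac{4553}{12} \approx 379.42$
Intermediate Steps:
$v = - \frac{139}{3}$ ($v = \frac{1}{3} \left(-139\right) = - \frac{139}{3} \approx -46.333$)
$G{\left(E \right)} = - \frac{3}{4} + \frac{E^{2}}{2}$ ($G{\left(E \right)} = \frac{1}{2} + \frac{\left(E^{2} + E E\right) - 5}{4} = \frac{1}{2} + \frac{\left(E^{2} + E^{2}\right) - 5}{4} = \frac{1}{2} + \frac{2 E^{2} - 5}{4} = \frac{1}{2} + \frac{-5 + 2 E^{2}}{4} = \frac{1}{2} + \left(- \frac{5}{4} + \frac{E^{2}}{2}\right) = - \frac{3}{4} + \frac{E^{2}}{2}$)
$- \left(v + K{\left(C{\left(6 \right)},-11 \right)}\right) G{\left(-4 \right)} = - \left(- \frac{139}{3} - 6\right) \left(- \frac{3}{4} + \frac{\left(-4\right)^{2}}{2}\right) = - \frac{\left(-157\right) \left(- \frac{3}{4} + \frac{1}{2} \cdot 16\right)}{3} = - \frac{\left(-157\right) \left(- \frac{3}{4} + 8\right)}{3} = - \frac{\left(-157\right) 29}{3 \cdot 4} = \left(-1\right) \left(- \frac{4553}{12}\right) = \frac{4553}{12}$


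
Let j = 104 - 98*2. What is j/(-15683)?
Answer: 92/15683 ≈ 0.0058662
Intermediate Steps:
j = -92 (j = 104 - 196 = -92)
j/(-15683) = -92/(-15683) = -92*(-1/15683) = 92/15683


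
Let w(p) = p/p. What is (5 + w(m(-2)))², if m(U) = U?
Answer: 36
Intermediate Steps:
w(p) = 1
(5 + w(m(-2)))² = (5 + 1)² = 6² = 36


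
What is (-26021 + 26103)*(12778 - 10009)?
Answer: 227058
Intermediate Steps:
(-26021 + 26103)*(12778 - 10009) = 82*2769 = 227058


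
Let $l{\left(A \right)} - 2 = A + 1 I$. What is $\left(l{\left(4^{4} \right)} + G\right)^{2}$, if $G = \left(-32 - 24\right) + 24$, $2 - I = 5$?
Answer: $49729$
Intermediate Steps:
$I = -3$ ($I = 2 - 5 = -3$)
$G = -32$ ($G = -56 + 24 = -32$)
$l{\left(A \right)} = -1 + A$ ($l{\left(A \right)} = 2 + \left(A + 1 \left(-3\right)\right) = 2 + \left(A - 3\right) = 2 + \left(-3 + A\right) = -1 + A$)
$\left(l{\left(4^{4} \right)} + G\right)^{2} = \left(\left(-1 + 4^{4}\right) - 32\right)^{2} = \left(\left(-1 + 256\right) - 32\right)^{2} = \left(255 - 32\right)^{2} = 223^{2} = 49729$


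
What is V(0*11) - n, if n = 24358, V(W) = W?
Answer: -24358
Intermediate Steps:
V(0*11) - n = 0*11 - 1*24358 = 0 - 24358 = -24358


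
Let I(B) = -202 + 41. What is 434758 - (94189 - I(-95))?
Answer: 340408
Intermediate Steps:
I(B) = -161
434758 - (94189 - I(-95)) = 434758 - (94189 - 1*(-161)) = 434758 - (94189 + 161) = 434758 - 1*94350 = 434758 - 94350 = 340408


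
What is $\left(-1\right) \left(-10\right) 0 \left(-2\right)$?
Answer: $0$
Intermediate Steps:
$\left(-1\right) \left(-10\right) 0 \left(-2\right) = 10 \cdot 0 \left(-2\right) = 0 \left(-2\right) = 0$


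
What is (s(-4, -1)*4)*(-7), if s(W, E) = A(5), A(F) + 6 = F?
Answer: 28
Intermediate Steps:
A(F) = -6 + F
s(W, E) = -1 (s(W, E) = -6 + 5 = -1)
(s(-4, -1)*4)*(-7) = -1*4*(-7) = -4*(-7) = 28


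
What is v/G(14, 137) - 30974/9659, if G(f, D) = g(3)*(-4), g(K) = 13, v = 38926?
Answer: -14522957/19318 ≈ -751.78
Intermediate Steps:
G(f, D) = -52 (G(f, D) = 13*(-4) = -52)
v/G(14, 137) - 30974/9659 = 38926/(-52) - 30974/9659 = 38926*(-1/52) - 30974*1/9659 = -19463/26 - 30974/9659 = -14522957/19318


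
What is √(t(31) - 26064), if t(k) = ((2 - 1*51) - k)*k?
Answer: 8*I*√446 ≈ 168.95*I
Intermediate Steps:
t(k) = k*(-49 - k) (t(k) = ((2 - 51) - k)*k = (-49 - k)*k = k*(-49 - k))
√(t(31) - 26064) = √(-1*31*(49 + 31) - 26064) = √(-1*31*80 - 26064) = √(-2480 - 26064) = √(-28544) = 8*I*√446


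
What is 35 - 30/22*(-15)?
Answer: 610/11 ≈ 55.455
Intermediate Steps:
35 - 30/22*(-15) = 35 - 30*1/22*(-15) = 35 - 15/11*(-15) = 35 + 225/11 = 610/11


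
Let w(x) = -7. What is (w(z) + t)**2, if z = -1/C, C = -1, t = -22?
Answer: 841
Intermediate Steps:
z = 1 (z = -1/(-1) = -1*(-1) = 1)
(w(z) + t)**2 = (-7 - 22)**2 = (-29)**2 = 841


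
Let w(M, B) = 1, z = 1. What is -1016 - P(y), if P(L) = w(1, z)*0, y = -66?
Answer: -1016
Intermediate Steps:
P(L) = 0 (P(L) = 1*0 = 0)
-1016 - P(y) = -1016 - 1*0 = -1016 + 0 = -1016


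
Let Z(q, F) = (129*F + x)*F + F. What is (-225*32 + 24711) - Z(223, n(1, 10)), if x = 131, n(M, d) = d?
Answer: 3291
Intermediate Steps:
Z(q, F) = F + F*(131 + 129*F) (Z(q, F) = (129*F + 131)*F + F = (131 + 129*F)*F + F = F*(131 + 129*F) + F = F + F*(131 + 129*F))
(-225*32 + 24711) - Z(223, n(1, 10)) = (-225*32 + 24711) - 3*10*(44 + 43*10) = (-7200 + 24711) - 3*10*(44 + 430) = 17511 - 3*10*474 = 17511 - 1*14220 = 17511 - 14220 = 3291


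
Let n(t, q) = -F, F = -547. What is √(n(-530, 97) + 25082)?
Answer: √25629 ≈ 160.09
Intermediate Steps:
n(t, q) = 547 (n(t, q) = -1*(-547) = 547)
√(n(-530, 97) + 25082) = √(547 + 25082) = √25629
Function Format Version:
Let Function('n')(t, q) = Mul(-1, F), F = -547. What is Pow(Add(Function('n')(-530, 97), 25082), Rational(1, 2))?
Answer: Pow(25629, Rational(1, 2)) ≈ 160.09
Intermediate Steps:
Function('n')(t, q) = 547 (Function('n')(t, q) = Mul(-1, -547) = 547)
Pow(Add(Function('n')(-530, 97), 25082), Rational(1, 2)) = Pow(Add(547, 25082), Rational(1, 2)) = Pow(25629, Rational(1, 2))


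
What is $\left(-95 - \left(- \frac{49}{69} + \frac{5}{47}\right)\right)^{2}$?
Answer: $\frac{93713740129}{10517049} \approx 8910.7$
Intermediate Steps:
$\left(-95 - \left(- \frac{49}{69} + \frac{5}{47}\right)\right)^{2} = \left(-95 - - \frac{1958}{3243}\right)^{2} = \left(-95 + \left(\frac{49}{69} - \frac{5}{47}\right)\right)^{2} = \left(-95 + \frac{1958}{3243}\right)^{2} = \left(- \frac{306127}{3243}\right)^{2} = \frac{93713740129}{10517049}$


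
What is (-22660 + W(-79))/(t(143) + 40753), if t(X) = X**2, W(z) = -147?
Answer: -22807/61202 ≈ -0.37265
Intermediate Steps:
(-22660 + W(-79))/(t(143) + 40753) = (-22660 - 147)/(143**2 + 40753) = -22807/(20449 + 40753) = -22807/61202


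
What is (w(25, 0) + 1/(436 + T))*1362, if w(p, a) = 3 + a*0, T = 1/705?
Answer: 1256918976/307381 ≈ 4089.1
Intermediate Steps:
T = 1/705 ≈ 0.0014184
w(p, a) = 3 (w(p, a) = 3 + 0 = 3)
(w(25, 0) + 1/(436 + T))*1362 = (3 + 1/(436 + 1/705))*1362 = (3 + 1/(307381/705))*1362 = (3 + 705/307381)*1362 = (922848/307381)*1362 = 1256918976/307381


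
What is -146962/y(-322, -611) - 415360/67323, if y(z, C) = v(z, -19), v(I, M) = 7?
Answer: -9896830246/471261 ≈ -21001.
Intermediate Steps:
y(z, C) = 7
-146962/y(-322, -611) - 415360/67323 = -146962/7 - 415360/67323 = -9896830246/471261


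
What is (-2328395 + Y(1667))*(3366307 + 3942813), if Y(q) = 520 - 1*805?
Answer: -17020601561600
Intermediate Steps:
Y(q) = -285 (Y(q) = 520 - 805 = -285)
(-2328395 + Y(1667))*(3366307 + 3942813) = (-2328395 - 285)*(3366307 + 3942813) = -2328680*7309120 = -17020601561600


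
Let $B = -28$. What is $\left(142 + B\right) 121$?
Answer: $13794$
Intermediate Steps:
$\left(142 + B\right) 121 = \left(142 - 28\right) 121 = 114 \cdot 121 = 13794$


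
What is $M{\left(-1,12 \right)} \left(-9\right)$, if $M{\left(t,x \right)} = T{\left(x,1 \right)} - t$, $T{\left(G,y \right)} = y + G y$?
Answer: $-126$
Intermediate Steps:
$M{\left(t,x \right)} = 1 + x - t$ ($M{\left(t,x \right)} = 1 \left(1 + x\right) - t = \left(1 + x\right) - t = 1 + x - t$)
$M{\left(-1,12 \right)} \left(-9\right) = \left(1 + 12 - -1\right) \left(-9\right) = \left(1 + 12 + 1\right) \left(-9\right) = 14 \left(-9\right) = -126$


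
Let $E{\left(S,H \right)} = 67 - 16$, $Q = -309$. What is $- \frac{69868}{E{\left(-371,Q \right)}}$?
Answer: $- \frac{69868}{51} \approx -1370.0$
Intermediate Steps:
$E{\left(S,H \right)} = 51$
$- \frac{69868}{E{\left(-371,Q \right)}} = - \frac{69868}{51}$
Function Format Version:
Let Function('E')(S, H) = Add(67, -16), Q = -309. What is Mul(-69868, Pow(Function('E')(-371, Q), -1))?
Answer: Rational(-69868, 51) ≈ -1370.0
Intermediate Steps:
Function('E')(S, H) = 51
Mul(-69868, Pow(Function('E')(-371, Q), -1)) = Mul(-69868, Pow(51, -1)) = Mul(-69868, Rational(1, 51)) = Rational(-69868, 51)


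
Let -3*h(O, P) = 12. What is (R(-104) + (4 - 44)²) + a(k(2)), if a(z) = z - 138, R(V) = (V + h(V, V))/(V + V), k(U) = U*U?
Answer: 76259/52 ≈ 1466.5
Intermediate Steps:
h(O, P) = -4 (h(O, P) = -⅓*12 = -4)
k(U) = U²
R(V) = (-4 + V)/(2*V) (R(V) = (V - 4)/(V + V) = (-4 + V)/((2*V)) = (-4 + V)*(1/(2*V)) = (-4 + V)/(2*V))
a(z) = -138 + z
(R(-104) + (4 - 44)²) + a(k(2)) = ((½)*(-4 - 104)/(-104) + (4 - 44)²) + (-138 + 2²) = ((½)*(-1/104)*(-108) + (-40)²) + (-138 + 4) = (27/52 + 1600) - 134 = 83227/52 - 134 = 76259/52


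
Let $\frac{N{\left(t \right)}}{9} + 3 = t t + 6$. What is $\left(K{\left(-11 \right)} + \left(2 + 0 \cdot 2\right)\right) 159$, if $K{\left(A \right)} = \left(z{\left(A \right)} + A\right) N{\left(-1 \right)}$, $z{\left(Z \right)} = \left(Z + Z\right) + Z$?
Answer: $-251538$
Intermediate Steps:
$z{\left(Z \right)} = 3 Z$ ($z{\left(Z \right)} = 2 Z + Z = 3 Z$)
$N{\left(t \right)} = 27 + 9 t^{2}$ ($N{\left(t \right)} = -27 + 9 \left(t t + 6\right) = -27 + 9 \left(t^{2} + 6\right) = -27 + 9 \left(6 + t^{2}\right) = -27 + \left(54 + 9 t^{2}\right) = 27 + 9 t^{2}$)
$K{\left(A \right)} = 144 A$ ($K{\left(A \right)} = \left(3 A + A\right) \left(27 + 9 \left(-1\right)^{2}\right) = 4 A \left(27 + 9 \cdot 1\right) = 4 A \left(27 + 9\right) = 4 A 36 = 144 A$)
$\left(K{\left(-11 \right)} + \left(2 + 0 \cdot 2\right)\right) 159 = \left(144 \left(-11\right) + \left(2 + 0 \cdot 2\right)\right) 159 = \left(-1584 + \left(2 + 0\right)\right) 159 = \left(-1584 + 2\right) 159 = \left(-1582\right) 159 = -251538$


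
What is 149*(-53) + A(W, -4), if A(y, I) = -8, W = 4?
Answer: -7905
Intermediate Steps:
149*(-53) + A(W, -4) = 149*(-53) - 8 = -7897 - 8 = -7905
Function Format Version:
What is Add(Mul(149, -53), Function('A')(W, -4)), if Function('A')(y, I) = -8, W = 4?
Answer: -7905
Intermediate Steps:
Add(Mul(149, -53), Function('A')(W, -4)) = Add(Mul(149, -53), -8) = Add(-7897, -8) = -7905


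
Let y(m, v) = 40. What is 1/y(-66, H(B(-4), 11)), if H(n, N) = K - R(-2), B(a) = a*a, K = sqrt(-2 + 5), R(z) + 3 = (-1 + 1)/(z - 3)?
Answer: 1/40 ≈ 0.025000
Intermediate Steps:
R(z) = -3 (R(z) = -3 + (-1 + 1)/(z - 3) = -3 + 0/(-3 + z) = -3 + 0 = -3)
K = sqrt(3) ≈ 1.7320
B(a) = a**2
H(n, N) = 3 + sqrt(3) (H(n, N) = sqrt(3) - 1*(-3) = sqrt(3) + 3 = 3 + sqrt(3))
1/y(-66, H(B(-4), 11)) = 1/40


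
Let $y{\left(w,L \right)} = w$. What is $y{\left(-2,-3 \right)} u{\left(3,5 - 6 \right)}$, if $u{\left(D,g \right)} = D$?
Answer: $-6$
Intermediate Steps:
$y{\left(-2,-3 \right)} u{\left(3,5 - 6 \right)} = \left(-2\right) 3 = -6$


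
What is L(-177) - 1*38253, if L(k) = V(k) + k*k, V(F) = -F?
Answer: -6747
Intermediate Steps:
L(k) = k² - k (L(k) = -k + k*k = -k + k² = k² - k)
L(-177) - 1*38253 = -177*(-1 - 177) - 1*38253 = -177*(-178) - 38253 = 31506 - 38253 = -6747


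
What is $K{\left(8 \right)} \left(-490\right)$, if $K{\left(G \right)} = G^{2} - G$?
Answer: $-27440$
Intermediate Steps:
$K{\left(8 \right)} \left(-490\right) = 8 \left(-1 + 8\right) \left(-490\right) = 8 \cdot 7 \left(-490\right) = 56 \left(-490\right) = -27440$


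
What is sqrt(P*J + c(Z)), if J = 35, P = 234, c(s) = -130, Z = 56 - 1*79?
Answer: 2*sqrt(2015) ≈ 89.777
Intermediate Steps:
Z = -23 (Z = 56 - 79 = -23)
sqrt(P*J + c(Z)) = sqrt(234*35 - 130) = sqrt(8190 - 130) = sqrt(8060) = 2*sqrt(2015)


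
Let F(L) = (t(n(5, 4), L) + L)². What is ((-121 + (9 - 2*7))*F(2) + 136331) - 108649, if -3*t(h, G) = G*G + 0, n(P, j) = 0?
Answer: 27626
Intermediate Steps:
t(h, G) = -G²/3 (t(h, G) = -(G*G + 0)/3 = -(G² + 0)/3 = -G²/3)
F(L) = (L - L²/3)² (F(L) = (-L²/3 + L)² = (L - L²/3)²)
((-121 + (9 - 2*7))*F(2) + 136331) - 108649 = ((-121 + (9 - 2*7))*((⅑)*2²*(-3 + 2)²) + 136331) - 108649 = ((-121 + (9 - 14))*((⅑)*4*(-1)²) + 136331) - 108649 = ((-121 - 5)*((⅑)*4*1) + 136331) - 108649 = (-126*4/9 + 136331) - 108649 = (-56 + 136331) - 108649 = 136275 - 108649 = 27626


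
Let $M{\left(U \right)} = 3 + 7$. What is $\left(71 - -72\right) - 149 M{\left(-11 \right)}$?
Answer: $-1347$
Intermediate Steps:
$M{\left(U \right)} = 10$
$\left(71 - -72\right) - 149 M{\left(-11 \right)} = \left(71 - -72\right) - 1490 = \left(71 + 72\right) - 1490 = 143 - 1490 = -1347$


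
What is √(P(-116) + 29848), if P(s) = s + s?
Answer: 4*√1851 ≈ 172.09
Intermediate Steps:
P(s) = 2*s
√(P(-116) + 29848) = √(2*(-116) + 29848) = √(-232 + 29848) = √29616 = 4*√1851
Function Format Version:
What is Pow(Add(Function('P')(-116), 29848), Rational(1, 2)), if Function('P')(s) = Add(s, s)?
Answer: Mul(4, Pow(1851, Rational(1, 2))) ≈ 172.09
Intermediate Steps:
Function('P')(s) = Mul(2, s)
Pow(Add(Function('P')(-116), 29848), Rational(1, 2)) = Pow(Add(Mul(2, -116), 29848), Rational(1, 2)) = Pow(Add(-232, 29848), Rational(1, 2)) = Pow(29616, Rational(1, 2)) = Mul(4, Pow(1851, Rational(1, 2)))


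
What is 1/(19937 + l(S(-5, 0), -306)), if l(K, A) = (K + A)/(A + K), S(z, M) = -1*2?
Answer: 1/19938 ≈ 5.0156e-5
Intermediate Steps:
S(z, M) = -2
l(K, A) = 1 (l(K, A) = (A + K)/(A + K) = 1)
1/(19937 + l(S(-5, 0), -306)) = 1/(19937 + 1) = 1/19938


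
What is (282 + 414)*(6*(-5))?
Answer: -20880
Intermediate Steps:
(282 + 414)*(6*(-5)) = 696*(-30) = -20880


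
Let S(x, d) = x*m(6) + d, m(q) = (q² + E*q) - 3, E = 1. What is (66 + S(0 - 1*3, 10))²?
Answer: 1681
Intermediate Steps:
m(q) = -3 + q + q² (m(q) = (q² + 1*q) - 3 = (q² + q) - 3 = (q + q²) - 3 = -3 + q + q²)
S(x, d) = d + 39*x (S(x, d) = x*(-3 + 6 + 6²) + d = x*(-3 + 6 + 36) + d = x*39 + d = 39*x + d = d + 39*x)
(66 + S(0 - 1*3, 10))² = (66 + (10 + 39*(0 - 1*3)))² = (66 + (10 + 39*(0 - 3)))² = (66 + (10 + 39*(-3)))² = (66 + (10 - 117))² = (66 - 107)² = (-41)² = 1681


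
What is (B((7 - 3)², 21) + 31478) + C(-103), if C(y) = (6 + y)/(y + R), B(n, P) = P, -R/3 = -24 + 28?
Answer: 3622482/115 ≈ 31500.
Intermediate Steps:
R = -12 (R = -3*(-24 + 28) = -3*4 = -12)
C(y) = (6 + y)/(-12 + y) (C(y) = (6 + y)/(y - 12) = (6 + y)/(-12 + y))
(B((7 - 3)², 21) + 31478) + C(-103) = (21 + 31478) + (6 - 103)/(-12 - 103) = 31499 - 97/(-115) = 31499 - 1/115*(-97) = 31499 + 97/115 = 3622482/115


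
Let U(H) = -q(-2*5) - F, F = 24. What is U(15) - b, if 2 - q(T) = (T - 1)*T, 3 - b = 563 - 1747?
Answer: -1103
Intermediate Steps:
b = 1187 (b = 3 - (563 - 1747) = 3 - 1*(-1184) = 3 + 1184 = 1187)
q(T) = 2 - T*(-1 + T) (q(T) = 2 - (T - 1)*T = 2 - (-1 + T)*T = 2 - T*(-1 + T))
U(H) = 84 (U(H) = -(2 - 2*5 - (-2*5)**2) - 1*24 = -(2 - 10 - 1*(-10)**2) - 24 = -(2 - 10 - 1*100) - 24 = -(2 - 10 - 100) - 24 = -1*(-108) - 24 = 108 - 24 = 84)
U(15) - b = 84 - 1*1187 = 84 - 1187 = -1103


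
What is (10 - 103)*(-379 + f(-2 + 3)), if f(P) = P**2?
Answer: 35154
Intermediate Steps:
(10 - 103)*(-379 + f(-2 + 3)) = (10 - 103)*(-379 + (-2 + 3)**2) = -93*(-379 + 1**2) = -93*(-379 + 1) = -93*(-378) = 35154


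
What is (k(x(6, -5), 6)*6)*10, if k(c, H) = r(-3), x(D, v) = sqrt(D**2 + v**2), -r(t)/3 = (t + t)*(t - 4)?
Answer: -7560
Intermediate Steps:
r(t) = -6*t*(-4 + t) (r(t) = -3*(t + t)*(t - 4) = -3*2*t*(-4 + t) = -6*t*(-4 + t))
k(c, H) = -126 (k(c, H) = 6*(-3)*(4 - 1*(-3)) = 6*(-3)*(4 + 3) = 6*(-3)*7 = -126)
(k(x(6, -5), 6)*6)*10 = -126*6*10 = -756*10 = -7560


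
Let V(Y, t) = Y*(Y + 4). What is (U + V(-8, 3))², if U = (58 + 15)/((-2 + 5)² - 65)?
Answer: 2954961/3136 ≈ 942.27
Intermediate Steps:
V(Y, t) = Y*(4 + Y)
U = -73/56 (U = 73/(3² - 65) = 73/(9 - 65) = 73/(-56) = 73*(-1/56) = -73/56 ≈ -1.3036)
(U + V(-8, 3))² = (-73/56 - 8*(4 - 8))² = (-73/56 - 8*(-4))² = (-73/56 + 32)² = (1719/56)² = 2954961/3136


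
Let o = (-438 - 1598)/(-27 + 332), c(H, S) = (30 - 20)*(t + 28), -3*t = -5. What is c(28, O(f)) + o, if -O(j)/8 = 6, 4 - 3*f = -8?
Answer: 265342/915 ≈ 289.99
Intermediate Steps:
t = 5/3 (t = -⅓*(-5) = 5/3 ≈ 1.6667)
f = 4 (f = 4/3 - ⅓*(-8) = 4/3 + 8/3 = 4)
O(j) = -48 (O(j) = -8*6 = -48)
c(H, S) = 890/3 (c(H, S) = (30 - 20)*(5/3 + 28) = 10*(89/3) = 890/3)
o = -2036/305 ≈ -6.6754
c(28, O(f)) + o = 890/3 - 2036/305 = 265342/915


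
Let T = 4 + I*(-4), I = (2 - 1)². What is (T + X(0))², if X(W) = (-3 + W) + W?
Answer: 9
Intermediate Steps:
X(W) = -3 + 2*W
I = 1 (I = 1² = 1)
T = 0 (T = 4 + 1*(-4) = 4 - 4 = 0)
(T + X(0))² = (0 + (-3 + 2*0))² = (0 + (-3 + 0))² = (0 - 3)² = (-3)² = 9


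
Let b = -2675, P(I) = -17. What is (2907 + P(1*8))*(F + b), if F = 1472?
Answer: -3476670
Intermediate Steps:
(2907 + P(1*8))*(F + b) = (2907 - 17)*(1472 - 2675) = 2890*(-1203) = -3476670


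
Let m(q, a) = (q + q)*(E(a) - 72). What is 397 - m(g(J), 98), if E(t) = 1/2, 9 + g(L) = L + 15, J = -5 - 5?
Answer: -175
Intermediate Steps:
J = -10
g(L) = 6 + L (g(L) = -9 + (L + 15) = -9 + (15 + L) = 6 + L)
E(t) = ½
m(q, a) = -143*q (m(q, a) = (q + q)*(½ - 72) = (2*q)*(-143/2) = -143*q)
397 - m(g(J), 98) = 397 - (-143)*(6 - 10) = 397 - (-143)*(-4) = 397 - 1*572 = 397 - 572 = -175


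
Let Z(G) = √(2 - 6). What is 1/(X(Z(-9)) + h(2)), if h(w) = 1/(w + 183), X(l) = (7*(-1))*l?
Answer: 185/6708101 + 479150*I/6708101 ≈ 2.7579e-5 + 0.071429*I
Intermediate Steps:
Z(G) = 2*I (Z(G) = √(-4) = 2*I)
X(l) = -7*l
h(w) = 1/(183 + w)
1/(X(Z(-9)) + h(2)) = 1/(-14*I + 1/(183 + 2)) = 1/(-14*I + 1/185) = 1/(1/185 - 14*I) = 34225*(1/185 + 14*I)/6708101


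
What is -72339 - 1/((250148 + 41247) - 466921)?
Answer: -12697375313/175526 ≈ -72339.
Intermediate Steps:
-72339 - 1/((250148 + 41247) - 466921) = -72339 - 1/(291395 - 466921) = -72339 - 1/(-175526) = -72339 - 1*(-1/175526) = -72339 + 1/175526 = -12697375313/175526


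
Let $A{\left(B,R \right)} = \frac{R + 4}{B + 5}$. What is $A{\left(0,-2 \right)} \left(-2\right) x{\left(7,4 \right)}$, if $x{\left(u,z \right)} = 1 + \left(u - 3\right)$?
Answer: $-4$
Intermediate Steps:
$x{\left(u,z \right)} = -2 + u$ ($x{\left(u,z \right)} = 1 + \left(-3 + u\right) = -2 + u$)
$A{\left(B,R \right)} = \frac{4 + R}{5 + B}$
$A{\left(0,-2 \right)} \left(-2\right) x{\left(7,4 \right)} = \frac{4 - 2}{5 + 0} \left(-2\right) \left(-2 + 7\right) = \frac{1}{5} \cdot 2 \left(-2\right) 5 = \frac{2}{5} \left(-2\right) 5 = \left(- \frac{4}{5}\right) 5 = -4$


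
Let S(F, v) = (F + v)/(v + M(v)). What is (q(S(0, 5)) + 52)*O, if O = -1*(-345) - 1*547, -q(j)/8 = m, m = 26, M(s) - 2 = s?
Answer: 31512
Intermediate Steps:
M(s) = 2 + s
S(F, v) = (F + v)/(2 + 2*v) (S(F, v) = (F + v)/(v + (2 + v)) = (F + v)/(2 + 2*v))
q(j) = -208 (q(j) = -8*26 = -208)
O = -202 (O = 345 - 547 = -202)
(q(S(0, 5)) + 52)*O = (-208 + 52)*(-202) = -156*(-202) = 31512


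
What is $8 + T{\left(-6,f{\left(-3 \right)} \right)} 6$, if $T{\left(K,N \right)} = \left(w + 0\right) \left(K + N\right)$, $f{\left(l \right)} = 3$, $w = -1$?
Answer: $26$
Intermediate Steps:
$T{\left(K,N \right)} = - K - N$ ($T{\left(K,N \right)} = \left(-1 + 0\right) \left(K + N\right) = - (K + N) = - K - N$)
$8 + T{\left(-6,f{\left(-3 \right)} \right)} 6 = 8 + \left(\left(-1\right) \left(-6\right) - 3\right) 6 = 8 + \left(6 - 3\right) 6 = 8 + 3 \cdot 6 = 8 + 18 = 26$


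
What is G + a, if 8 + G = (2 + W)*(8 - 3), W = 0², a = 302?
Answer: 304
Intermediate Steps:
W = 0
G = 2 (G = -8 + (2 + 0)*(8 - 3) = -8 + 2*5 = -8 + 10 = 2)
G + a = 2 + 302 = 304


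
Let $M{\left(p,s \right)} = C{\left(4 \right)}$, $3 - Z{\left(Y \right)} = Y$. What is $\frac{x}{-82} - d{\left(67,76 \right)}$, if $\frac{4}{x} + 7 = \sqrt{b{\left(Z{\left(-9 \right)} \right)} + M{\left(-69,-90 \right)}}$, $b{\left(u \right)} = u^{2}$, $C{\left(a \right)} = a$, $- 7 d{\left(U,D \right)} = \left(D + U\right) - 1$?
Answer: $\frac{576280}{28413} - \frac{4 \sqrt{37}}{4059} \approx 20.276$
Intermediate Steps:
$Z{\left(Y \right)} = 3 - Y$
$d{\left(U,D \right)} = \frac{1}{7} - \frac{D}{7} - \frac{U}{7}$ ($d{\left(U,D \right)} = - \frac{\left(D + U\right) - 1}{7} = - \frac{-1 + D + U}{7} = \frac{1}{7} - \frac{D}{7} - \frac{U}{7}$)
$M{\left(p,s \right)} = 4$
$x = \frac{4}{-7 + 2 \sqrt{37}}$ ($x = \frac{4}{-7 + \sqrt{\left(3 - -9\right)^{2} + 4}} = \frac{4}{-7 + \sqrt{\left(3 + 9\right)^{2} + 4}} = \frac{4}{-7 + \sqrt{12^{2} + 4}} = \frac{4}{-7 + \sqrt{144 + 4}} = \frac{4}{-7 + \sqrt{148}} = \frac{4}{-7 + 2 \sqrt{37}} \approx 0.77436$)
$\frac{x}{-82} - d{\left(67,76 \right)} = \frac{\frac{28}{99} + \frac{8 \sqrt{37}}{99}}{-82} - \left(\frac{1}{7} - \frac{76}{7} - \frac{67}{7}\right) = \left(\frac{28}{99} + \frac{8 \sqrt{37}}{99}\right) \left(- \frac{1}{82}\right) - \left(\frac{1}{7} - \frac{76}{7} - \frac{67}{7}\right) = \left(- \frac{14}{4059} - \frac{4 \sqrt{37}}{4059}\right) - - \frac{142}{7} = \left(- \frac{14}{4059} - \frac{4 \sqrt{37}}{4059}\right) + \frac{142}{7} = \frac{576280}{28413} - \frac{4 \sqrt{37}}{4059}$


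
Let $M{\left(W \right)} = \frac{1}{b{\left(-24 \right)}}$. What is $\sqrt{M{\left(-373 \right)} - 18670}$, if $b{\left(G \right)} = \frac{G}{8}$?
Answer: $\frac{i \sqrt{168033}}{3} \approx 136.64 i$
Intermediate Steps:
$b{\left(G \right)} = \frac{G}{8}$ ($b{\left(G \right)} = G \frac{1}{8} = \frac{G}{8}$)
$M{\left(W \right)} = - \frac{1}{3}$ ($M{\left(W \right)} = \frac{1}{\frac{1}{8} \left(-24\right)} = \frac{1}{-3} = - \frac{1}{3}$)
$\sqrt{M{\left(-373 \right)} - 18670} = \sqrt{- \frac{1}{3} - 18670} = \sqrt{- \frac{56011}{3}} = \frac{i \sqrt{168033}}{3}$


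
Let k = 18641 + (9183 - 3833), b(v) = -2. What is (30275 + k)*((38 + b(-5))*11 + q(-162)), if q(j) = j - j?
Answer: 21489336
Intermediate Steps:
q(j) = 0
k = 23991 (k = 18641 + 5350 = 23991)
(30275 + k)*((38 + b(-5))*11 + q(-162)) = (30275 + 23991)*((38 - 2)*11 + 0) = 54266*(36*11 + 0) = 54266*(396 + 0) = 54266*396 = 21489336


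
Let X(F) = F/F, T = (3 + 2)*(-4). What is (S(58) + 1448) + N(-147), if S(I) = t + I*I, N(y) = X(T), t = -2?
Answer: 4811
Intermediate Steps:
T = -20 (T = 5*(-4) = -20)
X(F) = 1
N(y) = 1
S(I) = -2 + I² (S(I) = -2 + I*I = -2 + I²)
(S(58) + 1448) + N(-147) = ((-2 + 58²) + 1448) + 1 = ((-2 + 3364) + 1448) + 1 = (3362 + 1448) + 1 = 4810 + 1 = 4811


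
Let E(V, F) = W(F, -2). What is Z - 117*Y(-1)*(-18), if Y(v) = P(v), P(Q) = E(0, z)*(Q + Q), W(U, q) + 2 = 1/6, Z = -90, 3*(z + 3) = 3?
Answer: 7632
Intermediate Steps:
z = -2 (z = -3 + (⅓)*3 = -3 + 1 = -2)
W(U, q) = -11/6 (W(U, q) = -2 + 1/6 = -2 + ⅙ = -11/6)
E(V, F) = -11/6
P(Q) = -11*Q/3 (P(Q) = -11*(Q + Q)/6 = -11*Q/3)
Y(v) = -11*v/3
Z - 117*Y(-1)*(-18) = -90 - 117*(-11/3*(-1))*(-18) = -90 - 429*(-18) = -90 - 117*(-66) = -90 + 7722 = 7632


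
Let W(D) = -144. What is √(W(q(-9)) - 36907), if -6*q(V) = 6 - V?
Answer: I*√37051 ≈ 192.49*I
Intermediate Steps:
q(V) = -1 + V/6 (q(V) = -(6 - V)/6 = -1 + V/6)
√(W(q(-9)) - 36907) = √(-144 - 36907) = √(-37051) = I*√37051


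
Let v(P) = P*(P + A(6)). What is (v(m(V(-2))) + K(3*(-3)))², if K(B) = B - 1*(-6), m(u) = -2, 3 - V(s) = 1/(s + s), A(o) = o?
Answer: 121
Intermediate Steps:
V(s) = 3 - 1/(2*s) (V(s) = 3 - 1/(s + s) = 3 - 1/(2*s))
K(B) = 6 + B (K(B) = B + 6 = 6 + B)
v(P) = P*(6 + P) (v(P) = P*(P + 6) = P*(6 + P))
(v(m(V(-2))) + K(3*(-3)))² = (-2*(6 - 2) + (6 + 3*(-3)))² = (-2*4 + (6 - 9))² = (-8 - 3)² = (-11)² = 121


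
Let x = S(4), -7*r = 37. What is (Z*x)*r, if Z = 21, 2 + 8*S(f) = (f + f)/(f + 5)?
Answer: 185/12 ≈ 15.417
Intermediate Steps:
r = -37/7 (r = -⅐*37 = -37/7 ≈ -5.2857)
S(f) = -¼ + f/(4*(5 + f)) (S(f) = -¼ + ((f + f)/(f + 5))/8 = -¼ + ((2*f)/(5 + f))/8 = -¼ + (2*f/(5 + f))/8 = -¼ + f/(4*(5 + f)))
x = -5/36 (x = -5/(20 + 4*4) = -5/(20 + 16) = -5/36 ≈ -0.13889)
(Z*x)*r = (21*(-5/36))*(-37/7) = -35/12*(-37/7) = 185/12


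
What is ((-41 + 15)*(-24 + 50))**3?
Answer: -308915776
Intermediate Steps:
((-41 + 15)*(-24 + 50))**3 = (-26*26)**3 = (-676)**3 = -308915776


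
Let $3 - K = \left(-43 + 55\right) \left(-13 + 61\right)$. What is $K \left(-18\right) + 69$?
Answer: $10383$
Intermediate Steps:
$K = -573$ ($K = 3 - \left(-43 + 55\right) \left(-13 + 61\right) = 3 - 12 \cdot 48 = 3 - 576 = -573$)
$K \left(-18\right) + 69 = \left(-573\right) \left(-18\right) + 69 = 10314 + 69 = 10383$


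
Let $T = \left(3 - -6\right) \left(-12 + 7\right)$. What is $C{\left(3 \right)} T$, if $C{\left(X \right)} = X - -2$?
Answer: $-225$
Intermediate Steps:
$T = -45$ ($T = \left(3 + 6\right) \left(-5\right) = 9 \left(-5\right) = -45$)
$C{\left(X \right)} = 2 + X$ ($C{\left(X \right)} = X + 2 = 2 + X$)
$C{\left(3 \right)} T = \left(2 + 3\right) \left(-45\right) = 5 \left(-45\right) = -225$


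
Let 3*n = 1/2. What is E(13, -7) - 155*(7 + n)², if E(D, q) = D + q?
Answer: -286379/36 ≈ -7955.0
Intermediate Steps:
n = ⅙ (n = (⅓)/2 = (⅓)*(½) = ⅙ ≈ 0.16667)
E(13, -7) - 155*(7 + n)² = (13 - 7) - 155*(7 + ⅙)² = 6 - 155*(43/6)² = 6 - 155*1849/36 = 6 - 286595/36 = -286379/36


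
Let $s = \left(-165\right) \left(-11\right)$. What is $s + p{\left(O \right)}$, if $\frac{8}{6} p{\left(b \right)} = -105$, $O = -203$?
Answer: $\frac{6945}{4} \approx 1736.3$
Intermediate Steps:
$p{\left(b \right)} = - \frac{315}{4}$ ($p{\left(b \right)} = \frac{3}{4} \left(-105\right) = - \frac{315}{4}$)
$s = 1815$
$s + p{\left(O \right)} = 1815 - \frac{315}{4} = \frac{6945}{4}$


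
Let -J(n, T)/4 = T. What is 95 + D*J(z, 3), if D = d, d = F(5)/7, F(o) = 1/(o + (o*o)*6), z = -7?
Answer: 103063/1085 ≈ 94.989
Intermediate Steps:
J(n, T) = -4*T
F(o) = 1/(o + 6*o²) (F(o) = 1/(o + o²*6) = 1/(o + 6*o²))
d = 1/1085 (d = (1/(5*(1 + 6*5)))/7 = (1/(5*(1 + 30)))*(⅐) = ((⅕)/31)*(⅐) = ((⅕)*(1/31))*(⅐) = (1/155)*(⅐) = 1/1085 ≈ 0.00092166)
D = 1/1085 ≈ 0.00092166
95 + D*J(z, 3) = 95 + (-4*3)/1085 = 95 + (1/1085)*(-12) = 95 - 12/1085 = 103063/1085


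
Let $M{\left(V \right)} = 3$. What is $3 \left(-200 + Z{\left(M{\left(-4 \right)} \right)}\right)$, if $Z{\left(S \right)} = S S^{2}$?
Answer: $-519$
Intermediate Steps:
$Z{\left(S \right)} = S^{3}$
$3 \left(-200 + Z{\left(M{\left(-4 \right)} \right)}\right) = 3 \left(-200 + 3^{3}\right) = 3 \left(-200 + 27\right) = 3 \left(-173\right) = -519$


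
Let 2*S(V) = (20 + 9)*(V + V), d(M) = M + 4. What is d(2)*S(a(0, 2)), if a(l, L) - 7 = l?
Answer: 1218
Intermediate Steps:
d(M) = 4 + M
a(l, L) = 7 + l
S(V) = 29*V (S(V) = ((20 + 9)*(V + V))/2 = (29*(2*V))/2 = (58*V)/2 = 29*V)
d(2)*S(a(0, 2)) = (4 + 2)*(29*(7 + 0)) = 6*(29*7) = 6*203 = 1218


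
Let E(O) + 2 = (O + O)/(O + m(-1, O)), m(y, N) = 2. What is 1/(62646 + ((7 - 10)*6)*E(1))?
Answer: 1/62670 ≈ 1.5957e-5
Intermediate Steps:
E(O) = -2 + 2*O/(2 + O) (E(O) = -2 + (O + O)/(O + 2) = -2 + (2*O)/(2 + O) = -2 + 2*O/(2 + O))
1/(62646 + ((7 - 10)*6)*E(1)) = 1/(62646 + ((7 - 10)*6)*(-4/(2 + 1))) = 1/(62646 + (-3*6)*(-4/3)) = 1/(62646 - (-72)/3) = 1/(62646 - 18*(-4/3)) = 1/(62646 + 24) = 1/62670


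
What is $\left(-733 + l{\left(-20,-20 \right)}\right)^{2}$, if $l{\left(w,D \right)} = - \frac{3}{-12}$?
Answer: $\frac{8590761}{16} \approx 5.3692 \cdot 10^{5}$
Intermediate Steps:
$l{\left(w,D \right)} = \frac{1}{4}$ ($l{\left(w,D \right)} = \left(-3\right) \left(- \frac{1}{12}\right) = \frac{1}{4}$)
$\left(-733 + l{\left(-20,-20 \right)}\right)^{2} = \left(-733 + \frac{1}{4}\right)^{2} = \left(- \frac{2931}{4}\right)^{2} = \frac{8590761}{16}$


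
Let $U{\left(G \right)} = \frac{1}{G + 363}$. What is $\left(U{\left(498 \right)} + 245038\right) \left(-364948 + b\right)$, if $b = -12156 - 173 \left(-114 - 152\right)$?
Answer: $- \frac{3326274717754}{41} \approx -8.1129 \cdot 10^{10}$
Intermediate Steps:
$b = 33862$ ($b = -12156 - 173 \left(-266\right) = -12156 - -46018 = -12156 + 46018 = 33862$)
$U{\left(G \right)} = \frac{1}{363 + G}$
$\left(U{\left(498 \right)} + 245038\right) \left(-364948 + b\right) = \left(\frac{1}{363 + 498} + 245038\right) \left(-364948 + 33862\right) = \left(\frac{1}{861} + 245038\right) \left(-331086\right) = \frac{210977719}{861} \left(-331086\right) = - \frac{3326274717754}{41}$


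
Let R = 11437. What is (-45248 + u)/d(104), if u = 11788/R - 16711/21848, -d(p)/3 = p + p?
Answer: 3768767880777/51974119808 ≈ 72.512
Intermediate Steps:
d(p) = -6*p (d(p) = -3*(p + p) = -6*p)
u = 66420517/249875576 (u = 11788/11437 - 16711/21848 = 66420517/249875576 ≈ 0.26581)
(-45248 + u)/d(104) = (-45248 + 66420517/249875576)/((-6*104)) = -11306303642331/249875576/(-624) = -11306303642331/249875576*(-1/624) = 3768767880777/51974119808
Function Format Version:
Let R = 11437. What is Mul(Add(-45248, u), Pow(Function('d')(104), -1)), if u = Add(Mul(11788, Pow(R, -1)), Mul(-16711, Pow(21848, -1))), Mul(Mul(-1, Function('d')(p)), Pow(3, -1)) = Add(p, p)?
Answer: Rational(3768767880777, 51974119808) ≈ 72.512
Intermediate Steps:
Function('d')(p) = Mul(-6, p) (Function('d')(p) = Mul(-3, Add(p, p)) = Mul(-3, Mul(2, p)) = Mul(-6, p))
u = Rational(66420517, 249875576) (u = Add(Mul(11788, Pow(11437, -1)), Mul(-16711, Pow(21848, -1))) = Add(Mul(11788, Rational(1, 11437)), Mul(-16711, Rational(1, 21848))) = Add(Rational(11788, 11437), Rational(-16711, 21848)) = Rational(66420517, 249875576) ≈ 0.26581)
Mul(Add(-45248, u), Pow(Function('d')(104), -1)) = Mul(Add(-45248, Rational(66420517, 249875576)), Pow(Mul(-6, 104), -1)) = Mul(Rational(-11306303642331, 249875576), Pow(-624, -1)) = Mul(Rational(-11306303642331, 249875576), Rational(-1, 624)) = Rational(3768767880777, 51974119808)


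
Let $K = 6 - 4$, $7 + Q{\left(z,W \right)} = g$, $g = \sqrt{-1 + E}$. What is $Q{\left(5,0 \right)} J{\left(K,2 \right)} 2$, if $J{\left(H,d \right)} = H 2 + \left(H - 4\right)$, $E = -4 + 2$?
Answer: $-28 + 4 i \sqrt{3} \approx -28.0 + 6.9282 i$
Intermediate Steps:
$E = -2$
$g = i \sqrt{3}$ ($g = \sqrt{-1 - 2} = \sqrt{-3} = i \sqrt{3} \approx 1.732 i$)
$Q{\left(z,W \right)} = -7 + i \sqrt{3}$
$K = 2$ ($K = 6 - 4 = 2$)
$J{\left(H,d \right)} = -4 + 3 H$ ($J{\left(H,d \right)} = 2 H + \left(-4 + H\right) = -4 + 3 H$)
$Q{\left(5,0 \right)} J{\left(K,2 \right)} 2 = \left(-7 + i \sqrt{3}\right) \left(-4 + 3 \cdot 2\right) 2 = \left(-7 + i \sqrt{3}\right) \left(-4 + 6\right) 2 = \left(-7 + i \sqrt{3}\right) 2 \cdot 2 = \left(-14 + 2 i \sqrt{3}\right) 2 = -28 + 4 i \sqrt{3}$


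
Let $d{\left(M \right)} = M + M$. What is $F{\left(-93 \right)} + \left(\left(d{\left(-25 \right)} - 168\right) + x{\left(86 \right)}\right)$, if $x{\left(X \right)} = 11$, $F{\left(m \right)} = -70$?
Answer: $-277$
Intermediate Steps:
$d{\left(M \right)} = 2 M$
$F{\left(-93 \right)} + \left(\left(d{\left(-25 \right)} - 168\right) + x{\left(86 \right)}\right) = -70 + \left(\left(2 \left(-25\right) - 168\right) + 11\right) = -70 + \left(\left(-50 - 168\right) + 11\right) = -70 + \left(-218 + 11\right) = -70 - 207 = -277$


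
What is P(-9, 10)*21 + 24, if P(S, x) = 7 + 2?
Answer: 213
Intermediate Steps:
P(S, x) = 9
P(-9, 10)*21 + 24 = 9*21 + 24 = 189 + 24 = 213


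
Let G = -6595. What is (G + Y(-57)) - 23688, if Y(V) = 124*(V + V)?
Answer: -44419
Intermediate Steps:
Y(V) = 248*V (Y(V) = 124*(2*V) = 248*V)
(G + Y(-57)) - 23688 = (-6595 + 248*(-57)) - 23688 = (-6595 - 14136) - 23688 = -20731 - 23688 = -44419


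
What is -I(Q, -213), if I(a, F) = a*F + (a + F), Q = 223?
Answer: 47489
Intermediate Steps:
I(a, F) = F + a + F*a (I(a, F) = F*a + (F + a) = F + a + F*a)
-I(Q, -213) = -(-213 + 223 - 213*223) = -(-213 + 223 - 47499) = -1*(-47489) = 47489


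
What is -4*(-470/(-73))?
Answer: -1880/73 ≈ -25.753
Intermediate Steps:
-4*(-470/(-73)) = -4*(-470*(-1/73)) = -4*470/73 = -1*1880/73 = -1880/73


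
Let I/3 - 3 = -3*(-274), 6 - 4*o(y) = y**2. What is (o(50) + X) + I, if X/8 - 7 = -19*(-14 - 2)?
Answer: 8679/2 ≈ 4339.5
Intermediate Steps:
X = 2488 (X = 56 + 8*(-19*(-14 - 2)) = 56 + 8*(-19*(-16)) = 56 + 8*304 = 56 + 2432 = 2488)
o(y) = 3/2 - y**2/4
I = 2475 (I = 9 + 3*(-3*(-274)) = 9 + 3*822 = 9 + 2466 = 2475)
(o(50) + X) + I = ((3/2 - 1/4*50**2) + 2488) + 2475 = ((3/2 - 1/4*2500) + 2488) + 2475 = ((3/2 - 625) + 2488) + 2475 = (-1247/2 + 2488) + 2475 = 3729/2 + 2475 = 8679/2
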